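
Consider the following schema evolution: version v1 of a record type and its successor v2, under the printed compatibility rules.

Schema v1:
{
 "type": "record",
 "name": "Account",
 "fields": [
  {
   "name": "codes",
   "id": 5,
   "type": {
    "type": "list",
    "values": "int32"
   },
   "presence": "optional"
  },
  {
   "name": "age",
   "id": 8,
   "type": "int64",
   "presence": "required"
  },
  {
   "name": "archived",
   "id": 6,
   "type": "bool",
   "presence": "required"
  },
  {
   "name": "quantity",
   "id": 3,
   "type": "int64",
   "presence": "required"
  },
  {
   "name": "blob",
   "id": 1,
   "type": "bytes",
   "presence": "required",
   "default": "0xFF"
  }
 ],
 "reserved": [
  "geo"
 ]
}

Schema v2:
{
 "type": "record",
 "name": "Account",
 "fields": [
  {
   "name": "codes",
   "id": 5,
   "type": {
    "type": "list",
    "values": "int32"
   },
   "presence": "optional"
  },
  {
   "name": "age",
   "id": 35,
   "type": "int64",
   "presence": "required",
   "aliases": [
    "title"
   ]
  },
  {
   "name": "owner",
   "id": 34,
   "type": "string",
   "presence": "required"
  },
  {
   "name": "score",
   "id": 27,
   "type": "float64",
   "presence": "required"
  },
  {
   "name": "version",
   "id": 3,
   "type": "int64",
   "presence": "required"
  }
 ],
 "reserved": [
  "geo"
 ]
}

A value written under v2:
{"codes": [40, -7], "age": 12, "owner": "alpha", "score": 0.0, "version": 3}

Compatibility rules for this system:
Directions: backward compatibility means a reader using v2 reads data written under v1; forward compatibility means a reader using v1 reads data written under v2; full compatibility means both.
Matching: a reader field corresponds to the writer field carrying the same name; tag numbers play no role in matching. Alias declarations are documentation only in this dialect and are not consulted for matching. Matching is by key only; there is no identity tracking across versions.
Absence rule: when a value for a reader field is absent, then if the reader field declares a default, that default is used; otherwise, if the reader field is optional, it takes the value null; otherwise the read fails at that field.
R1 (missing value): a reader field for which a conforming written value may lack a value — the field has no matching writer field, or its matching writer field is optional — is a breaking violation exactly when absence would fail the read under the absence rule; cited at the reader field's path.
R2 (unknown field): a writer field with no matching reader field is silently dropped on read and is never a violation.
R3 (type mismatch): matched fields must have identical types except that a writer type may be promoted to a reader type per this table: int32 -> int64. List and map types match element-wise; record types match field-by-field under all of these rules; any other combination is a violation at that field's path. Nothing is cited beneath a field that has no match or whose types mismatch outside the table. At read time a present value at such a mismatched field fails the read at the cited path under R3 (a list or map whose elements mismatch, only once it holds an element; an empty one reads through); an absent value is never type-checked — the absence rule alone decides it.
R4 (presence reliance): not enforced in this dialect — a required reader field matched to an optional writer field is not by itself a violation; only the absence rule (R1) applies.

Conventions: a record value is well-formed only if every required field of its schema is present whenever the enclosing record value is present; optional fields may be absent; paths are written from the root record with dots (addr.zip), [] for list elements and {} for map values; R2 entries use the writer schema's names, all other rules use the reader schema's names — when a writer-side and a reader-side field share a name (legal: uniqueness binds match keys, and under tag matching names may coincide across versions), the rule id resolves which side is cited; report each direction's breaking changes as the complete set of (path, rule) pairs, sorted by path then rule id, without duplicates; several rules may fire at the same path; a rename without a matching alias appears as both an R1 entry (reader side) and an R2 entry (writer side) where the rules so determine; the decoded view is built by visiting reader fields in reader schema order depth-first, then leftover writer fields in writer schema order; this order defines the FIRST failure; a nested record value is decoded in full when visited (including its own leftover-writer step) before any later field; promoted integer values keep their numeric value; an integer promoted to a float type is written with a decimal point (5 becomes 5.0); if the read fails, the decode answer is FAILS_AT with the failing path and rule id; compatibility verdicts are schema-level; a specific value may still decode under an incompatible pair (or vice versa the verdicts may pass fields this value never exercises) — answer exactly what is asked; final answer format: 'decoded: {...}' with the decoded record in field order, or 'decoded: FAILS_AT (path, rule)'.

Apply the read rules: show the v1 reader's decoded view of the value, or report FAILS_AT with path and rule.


decoded: FAILS_AT (archived, R1)

arrows below run writer -> reader for Account
decode walk for Account under reader schema v1:
  codes := [40, -7]
  age := 12
  read fails at archived under R1 (no fill)
  => FAILS_AT (archived, R1)
diffs on Account not affecting the asked answer:
  renamed field quantity to version in record Account -> schema-level compatibility only; this Account value's decode is unchanged
  field age in record Account: tag 8 changed to 35 -> fires no rule on Account under this dialect and leaves the result unchanged
  added field owner to record Account: required string, tag 34 (in v2 it sits immediately before version) -> schema-level compatibility only; this Account value's decode is unchanged
  removed field blob from record Account -> fires no rule on Account under this dialect and leaves the result unchanged
  added field score to record Account: required float64, tag 27 (in v2 it sits immediately before version) -> schema-level compatibility only; this Account value's decode is unchanged


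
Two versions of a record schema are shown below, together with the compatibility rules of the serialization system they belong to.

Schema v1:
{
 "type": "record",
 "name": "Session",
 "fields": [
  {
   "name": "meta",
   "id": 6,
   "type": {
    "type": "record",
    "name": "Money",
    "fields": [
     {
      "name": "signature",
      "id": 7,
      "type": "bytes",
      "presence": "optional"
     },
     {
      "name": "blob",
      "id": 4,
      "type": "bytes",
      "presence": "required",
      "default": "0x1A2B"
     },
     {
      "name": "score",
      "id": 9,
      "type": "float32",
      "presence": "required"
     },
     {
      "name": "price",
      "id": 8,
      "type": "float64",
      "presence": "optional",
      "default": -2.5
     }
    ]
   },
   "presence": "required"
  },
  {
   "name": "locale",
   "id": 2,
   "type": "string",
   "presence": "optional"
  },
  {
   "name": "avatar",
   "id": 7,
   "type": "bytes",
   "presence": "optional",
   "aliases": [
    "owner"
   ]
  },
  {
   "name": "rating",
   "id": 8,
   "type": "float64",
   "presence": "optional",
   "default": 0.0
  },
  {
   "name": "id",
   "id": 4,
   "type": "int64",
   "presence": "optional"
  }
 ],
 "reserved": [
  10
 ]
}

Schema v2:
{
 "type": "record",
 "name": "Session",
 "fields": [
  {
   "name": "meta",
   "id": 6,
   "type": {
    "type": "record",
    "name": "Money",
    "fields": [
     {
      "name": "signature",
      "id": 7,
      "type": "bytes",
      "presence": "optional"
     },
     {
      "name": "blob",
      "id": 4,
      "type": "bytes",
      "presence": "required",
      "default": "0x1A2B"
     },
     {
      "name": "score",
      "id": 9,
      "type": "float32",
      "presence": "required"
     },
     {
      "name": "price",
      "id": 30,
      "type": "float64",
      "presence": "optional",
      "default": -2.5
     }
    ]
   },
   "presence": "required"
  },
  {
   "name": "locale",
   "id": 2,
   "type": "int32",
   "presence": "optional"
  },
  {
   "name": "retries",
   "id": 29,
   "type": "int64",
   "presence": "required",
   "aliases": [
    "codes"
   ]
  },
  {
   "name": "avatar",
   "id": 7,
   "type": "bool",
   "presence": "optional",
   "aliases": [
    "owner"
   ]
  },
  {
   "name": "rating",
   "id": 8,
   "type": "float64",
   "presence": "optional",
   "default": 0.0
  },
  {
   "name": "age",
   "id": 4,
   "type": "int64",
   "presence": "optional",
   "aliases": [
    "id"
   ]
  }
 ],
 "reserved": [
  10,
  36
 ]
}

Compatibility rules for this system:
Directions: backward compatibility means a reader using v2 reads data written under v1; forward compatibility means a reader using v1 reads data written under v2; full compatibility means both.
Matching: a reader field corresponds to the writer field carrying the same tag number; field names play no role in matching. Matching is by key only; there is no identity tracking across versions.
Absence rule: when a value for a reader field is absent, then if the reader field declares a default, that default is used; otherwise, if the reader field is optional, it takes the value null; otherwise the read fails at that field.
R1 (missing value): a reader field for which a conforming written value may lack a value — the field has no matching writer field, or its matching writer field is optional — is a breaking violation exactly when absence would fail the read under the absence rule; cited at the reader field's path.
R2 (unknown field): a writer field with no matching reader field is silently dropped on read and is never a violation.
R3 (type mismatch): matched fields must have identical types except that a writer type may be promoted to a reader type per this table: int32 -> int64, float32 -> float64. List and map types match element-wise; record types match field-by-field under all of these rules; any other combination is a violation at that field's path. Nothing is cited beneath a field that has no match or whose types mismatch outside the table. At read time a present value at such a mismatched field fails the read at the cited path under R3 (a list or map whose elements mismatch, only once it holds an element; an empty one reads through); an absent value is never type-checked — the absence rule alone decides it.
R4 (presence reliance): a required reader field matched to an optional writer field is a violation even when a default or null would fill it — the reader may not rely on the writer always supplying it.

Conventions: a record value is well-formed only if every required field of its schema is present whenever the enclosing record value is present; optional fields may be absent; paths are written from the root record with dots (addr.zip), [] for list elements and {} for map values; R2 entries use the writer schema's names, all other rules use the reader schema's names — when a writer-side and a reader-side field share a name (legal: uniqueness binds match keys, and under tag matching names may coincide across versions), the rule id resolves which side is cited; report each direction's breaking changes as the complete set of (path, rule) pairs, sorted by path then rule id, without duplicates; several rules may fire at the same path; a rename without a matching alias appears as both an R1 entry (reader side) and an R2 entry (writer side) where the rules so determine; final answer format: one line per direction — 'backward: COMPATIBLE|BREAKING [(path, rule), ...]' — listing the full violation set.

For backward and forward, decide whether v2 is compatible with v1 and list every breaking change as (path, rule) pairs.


backward: BREAKING [(avatar, R3), (locale, R3), (retries, R1)]; forward: BREAKING [(avatar, R3), (locale, R3)]

arrows below run writer -> reader for Session
backward on Session — v2 reading data written by v1:
  writer required, Money -> Money: reader meta maps from writer meta
  writer optional, string -> int32: reader locale maps from writer locale
  retries has no writer counterpart
  writer optional, bytes -> bool: reader avatar maps from writer avatar
  writer optional, float64 -> float64: reader rating maps from writer rating
  writer optional, int64 -> int64: reader age maps from writer id
  writer optional, bytes -> bytes: reader meta.signature maps from writer meta.signature
  writer required, bytes -> bytes: reader meta.blob maps from writer meta.blob
  writer required, float32 -> float32: reader meta.score maps from writer meta.score
  meta.price has no writer counterpart
  meta.price (writer side), unknown to reader
  violation R3 at avatar
  violation R3 at locale
  violation R1 at retries
  => 3 violation(s): backward is BREAKING for Session
forward on Session — v1 reading data written by v2:
  writer required, Money -> Money: reader meta maps from writer meta
  writer optional, int32 -> string: reader locale maps from writer locale
  writer optional, bool -> bytes: reader avatar maps from writer avatar
  writer optional, float64 -> float64: reader rating maps from writer rating
  writer optional, int64 -> int64: reader id maps from writer age
  retries (writer side), unknown to reader
  writer optional, bytes -> bytes: reader meta.signature maps from writer meta.signature
  writer required, bytes -> bytes: reader meta.blob maps from writer meta.blob
  writer required, float32 -> float32: reader meta.score maps from writer meta.score
  meta.price has no writer counterpart
  meta.price (writer side), unknown to reader
  violation R3 at avatar
  violation R3 at locale
  => 2 violation(s): forward is BREAKING for Session


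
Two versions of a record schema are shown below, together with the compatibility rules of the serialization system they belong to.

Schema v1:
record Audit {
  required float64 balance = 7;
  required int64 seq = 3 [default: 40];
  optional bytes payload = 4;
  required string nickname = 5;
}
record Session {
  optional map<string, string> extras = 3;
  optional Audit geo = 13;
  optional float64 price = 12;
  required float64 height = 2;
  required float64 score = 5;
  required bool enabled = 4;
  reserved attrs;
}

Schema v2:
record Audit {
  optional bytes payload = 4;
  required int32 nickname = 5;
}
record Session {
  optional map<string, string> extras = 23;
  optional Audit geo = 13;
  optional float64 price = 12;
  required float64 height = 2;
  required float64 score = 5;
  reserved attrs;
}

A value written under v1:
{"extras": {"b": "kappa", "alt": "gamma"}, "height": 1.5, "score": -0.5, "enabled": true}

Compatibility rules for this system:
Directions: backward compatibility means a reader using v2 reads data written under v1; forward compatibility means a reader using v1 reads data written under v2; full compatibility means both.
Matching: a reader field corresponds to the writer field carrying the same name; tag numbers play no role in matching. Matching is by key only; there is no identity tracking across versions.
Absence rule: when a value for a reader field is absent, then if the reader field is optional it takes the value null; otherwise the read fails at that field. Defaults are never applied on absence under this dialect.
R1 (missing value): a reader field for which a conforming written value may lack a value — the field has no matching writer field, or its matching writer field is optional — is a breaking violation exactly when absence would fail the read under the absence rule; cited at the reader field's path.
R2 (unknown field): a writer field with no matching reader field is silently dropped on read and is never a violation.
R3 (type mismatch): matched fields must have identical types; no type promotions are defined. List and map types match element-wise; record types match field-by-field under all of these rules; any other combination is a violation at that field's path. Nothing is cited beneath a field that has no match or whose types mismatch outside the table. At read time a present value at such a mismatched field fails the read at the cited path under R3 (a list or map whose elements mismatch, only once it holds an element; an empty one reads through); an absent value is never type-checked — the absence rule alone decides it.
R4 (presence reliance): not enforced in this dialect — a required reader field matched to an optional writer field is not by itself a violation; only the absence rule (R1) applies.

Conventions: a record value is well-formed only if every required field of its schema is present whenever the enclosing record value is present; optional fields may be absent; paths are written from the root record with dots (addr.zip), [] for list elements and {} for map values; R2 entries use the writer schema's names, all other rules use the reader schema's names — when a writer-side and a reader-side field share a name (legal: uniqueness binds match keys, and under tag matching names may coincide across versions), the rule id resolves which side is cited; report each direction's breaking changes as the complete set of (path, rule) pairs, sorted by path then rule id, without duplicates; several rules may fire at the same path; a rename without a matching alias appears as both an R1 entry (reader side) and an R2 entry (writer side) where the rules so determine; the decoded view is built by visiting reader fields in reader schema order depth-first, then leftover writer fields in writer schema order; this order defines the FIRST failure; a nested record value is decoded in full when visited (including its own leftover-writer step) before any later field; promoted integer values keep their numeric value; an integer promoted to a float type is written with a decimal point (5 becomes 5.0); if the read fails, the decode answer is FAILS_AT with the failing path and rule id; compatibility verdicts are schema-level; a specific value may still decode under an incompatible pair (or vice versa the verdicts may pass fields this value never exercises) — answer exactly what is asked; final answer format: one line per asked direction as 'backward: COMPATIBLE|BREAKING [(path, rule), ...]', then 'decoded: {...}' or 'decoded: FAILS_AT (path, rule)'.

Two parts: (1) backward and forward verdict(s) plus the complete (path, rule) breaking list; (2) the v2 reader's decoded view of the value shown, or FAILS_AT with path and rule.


backward: BREAKING [(geo.nickname, R3)]; forward: BREAKING [(enabled, R1), (geo.balance, R1), (geo.nickname, R3), (geo.seq, R1)]; decoded: {"extras": {"b": "kappa", "alt": "gamma"}, "geo": null, "price": null, "height": 1.5, "score": -0.5}

each type pair in Session: writer, then reader
checking backward for Session: reader v2 against writer v1:
  extras: paired with writer extras (map<string, string> -> map<string, string>; writer optional)
  geo: paired with writer geo (Audit -> Audit; writer optional)
  price: paired with writer price (float64 -> float64; writer optional)
  height: paired with writer height (float64 -> float64; writer required)
  score: paired with writer score (float64 -> float64; writer required)
  enabled (writer side), unknown to reader
  geo.payload: paired with writer geo.payload (bytes -> bytes; writer optional)
  geo.nickname: paired with writer geo.nickname (string -> int32; writer required)
  geo.balance (writer side), unknown to reader
  geo.seq (writer side), unknown to reader
  rule R3 violated at geo.nickname
  backward on Session therefore BREAKING (1)
checking forward for Session: reader v1 against writer v2:
  extras: paired with writer extras (map<string, string> -> map<string, string>; writer optional)
  geo: paired with writer geo (Audit -> Audit; writer optional)
  price: paired with writer price (float64 -> float64; writer optional)
  height: paired with writer height (float64 -> float64; writer required)
  score: paired with writer score (float64 -> float64; writer required)
  enabled has no writer counterpart
  geo.balance has no writer counterpart
  geo.seq has no writer counterpart
  geo.payload: paired with writer geo.payload (bytes -> bytes; writer optional)
  geo.nickname: paired with writer geo.nickname (int32 -> string; writer required)
  rule R1 violated at enabled
  rule R1 violated at geo.balance
  rule R3 violated at geo.nickname
  rule R1 violated at geo.seq
  forward on Session therefore BREAKING (4)
decoding the Session value with the v2 reader:
  extras := {"b": "kappa", "alt": "gamma"}
  geo := null (missing; optional => null)
  price := null (missing; optional => null)
  height := 1.5
  score := -0.5
  writer enabled: no reader field; dropped
  => decoded: {"extras": {"b": "kappa", "alt": "gamma"}, "geo": null, "price": null, "height": 1.5, "score": -0.5}


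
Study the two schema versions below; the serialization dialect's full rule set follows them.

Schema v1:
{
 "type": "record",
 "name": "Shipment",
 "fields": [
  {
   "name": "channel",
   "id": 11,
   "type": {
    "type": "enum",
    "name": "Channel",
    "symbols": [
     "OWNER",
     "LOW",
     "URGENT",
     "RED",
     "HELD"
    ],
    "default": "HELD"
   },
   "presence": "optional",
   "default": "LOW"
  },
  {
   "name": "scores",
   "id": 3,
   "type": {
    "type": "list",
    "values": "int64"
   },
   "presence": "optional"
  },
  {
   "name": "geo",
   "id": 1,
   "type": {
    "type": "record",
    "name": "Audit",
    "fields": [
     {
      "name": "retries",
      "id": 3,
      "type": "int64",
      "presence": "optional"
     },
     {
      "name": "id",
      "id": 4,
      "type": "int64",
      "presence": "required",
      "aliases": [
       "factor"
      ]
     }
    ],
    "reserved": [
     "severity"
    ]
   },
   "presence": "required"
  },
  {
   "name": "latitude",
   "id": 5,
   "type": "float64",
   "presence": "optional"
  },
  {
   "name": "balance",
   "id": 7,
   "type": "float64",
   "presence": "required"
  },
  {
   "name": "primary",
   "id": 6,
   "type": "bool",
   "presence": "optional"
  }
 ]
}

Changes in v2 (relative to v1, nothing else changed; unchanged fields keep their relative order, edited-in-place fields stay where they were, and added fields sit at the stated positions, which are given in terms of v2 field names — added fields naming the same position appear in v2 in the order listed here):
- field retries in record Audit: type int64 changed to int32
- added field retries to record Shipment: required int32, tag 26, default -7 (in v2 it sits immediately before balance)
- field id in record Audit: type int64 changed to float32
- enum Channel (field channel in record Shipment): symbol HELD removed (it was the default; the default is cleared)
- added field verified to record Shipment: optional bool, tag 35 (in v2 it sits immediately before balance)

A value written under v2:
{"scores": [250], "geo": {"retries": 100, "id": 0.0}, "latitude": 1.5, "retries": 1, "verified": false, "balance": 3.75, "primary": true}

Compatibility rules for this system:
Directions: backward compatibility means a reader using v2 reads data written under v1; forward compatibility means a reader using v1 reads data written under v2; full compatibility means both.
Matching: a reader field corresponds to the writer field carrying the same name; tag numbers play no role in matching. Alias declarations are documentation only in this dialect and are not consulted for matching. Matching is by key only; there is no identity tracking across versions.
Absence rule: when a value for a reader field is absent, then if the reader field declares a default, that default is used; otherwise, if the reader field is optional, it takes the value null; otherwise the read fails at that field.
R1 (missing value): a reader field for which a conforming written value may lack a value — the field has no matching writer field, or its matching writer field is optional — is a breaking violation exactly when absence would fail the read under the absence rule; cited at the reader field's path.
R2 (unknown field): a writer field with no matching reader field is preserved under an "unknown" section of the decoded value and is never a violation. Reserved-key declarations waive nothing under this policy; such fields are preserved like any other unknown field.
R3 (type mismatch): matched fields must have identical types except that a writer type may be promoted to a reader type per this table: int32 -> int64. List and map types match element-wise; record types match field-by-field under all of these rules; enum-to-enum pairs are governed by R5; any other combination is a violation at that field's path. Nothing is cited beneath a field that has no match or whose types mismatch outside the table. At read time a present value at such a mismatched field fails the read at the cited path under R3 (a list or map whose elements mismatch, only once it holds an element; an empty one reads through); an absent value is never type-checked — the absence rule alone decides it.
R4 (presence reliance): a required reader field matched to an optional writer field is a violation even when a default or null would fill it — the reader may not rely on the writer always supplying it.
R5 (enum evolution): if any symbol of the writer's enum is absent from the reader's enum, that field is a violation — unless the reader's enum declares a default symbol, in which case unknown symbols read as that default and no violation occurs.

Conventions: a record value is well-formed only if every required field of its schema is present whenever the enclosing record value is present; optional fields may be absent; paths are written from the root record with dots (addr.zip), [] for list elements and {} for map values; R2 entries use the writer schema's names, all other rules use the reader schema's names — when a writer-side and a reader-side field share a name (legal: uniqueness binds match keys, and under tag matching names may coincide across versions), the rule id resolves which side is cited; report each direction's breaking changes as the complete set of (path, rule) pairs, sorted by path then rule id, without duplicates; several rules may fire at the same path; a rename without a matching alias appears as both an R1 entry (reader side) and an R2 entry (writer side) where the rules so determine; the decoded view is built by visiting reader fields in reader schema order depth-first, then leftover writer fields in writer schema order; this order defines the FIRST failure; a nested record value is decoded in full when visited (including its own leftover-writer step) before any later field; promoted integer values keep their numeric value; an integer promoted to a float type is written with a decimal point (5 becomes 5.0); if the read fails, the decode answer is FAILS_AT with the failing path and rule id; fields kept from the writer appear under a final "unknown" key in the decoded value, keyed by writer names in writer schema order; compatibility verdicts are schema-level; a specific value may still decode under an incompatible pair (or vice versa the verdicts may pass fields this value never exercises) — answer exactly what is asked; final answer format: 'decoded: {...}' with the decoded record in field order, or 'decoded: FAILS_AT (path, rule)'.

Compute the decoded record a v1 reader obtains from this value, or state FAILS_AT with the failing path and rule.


decoded: FAILS_AT (geo.id, R3)

each type pair in Shipment: writer, then reader
decode (reader v1):
  channel := "LOW" (no value, default fills)
  scores := [250]
  geo.retries := 100 (int32 -> int64)
  read fails at geo.id under R3
  => FAILS_AT (geo.id, R3)
the rest of the Shipment diff is inert for this question:
  field retries in record Audit: type int64 changed to int32 -> affects the rule determinations only; this particular Shipment value decodes identically
  added field retries to record Shipment: required int32, tag 26, default -7 (in v2 it sits immediately before balance) -> fires no rule on Shipment under this dialect and leaves the result unchanged
  enum Channel (field channel in record Shipment): symbol HELD removed (it was the default; the default is cleared) -> affects the rule determinations only; this particular Shipment value decodes identically
  added field verified to record Shipment: optional bool, tag 35 (in v2 it sits immediately before balance) -> fires no rule on Shipment under this dialect and leaves the result unchanged


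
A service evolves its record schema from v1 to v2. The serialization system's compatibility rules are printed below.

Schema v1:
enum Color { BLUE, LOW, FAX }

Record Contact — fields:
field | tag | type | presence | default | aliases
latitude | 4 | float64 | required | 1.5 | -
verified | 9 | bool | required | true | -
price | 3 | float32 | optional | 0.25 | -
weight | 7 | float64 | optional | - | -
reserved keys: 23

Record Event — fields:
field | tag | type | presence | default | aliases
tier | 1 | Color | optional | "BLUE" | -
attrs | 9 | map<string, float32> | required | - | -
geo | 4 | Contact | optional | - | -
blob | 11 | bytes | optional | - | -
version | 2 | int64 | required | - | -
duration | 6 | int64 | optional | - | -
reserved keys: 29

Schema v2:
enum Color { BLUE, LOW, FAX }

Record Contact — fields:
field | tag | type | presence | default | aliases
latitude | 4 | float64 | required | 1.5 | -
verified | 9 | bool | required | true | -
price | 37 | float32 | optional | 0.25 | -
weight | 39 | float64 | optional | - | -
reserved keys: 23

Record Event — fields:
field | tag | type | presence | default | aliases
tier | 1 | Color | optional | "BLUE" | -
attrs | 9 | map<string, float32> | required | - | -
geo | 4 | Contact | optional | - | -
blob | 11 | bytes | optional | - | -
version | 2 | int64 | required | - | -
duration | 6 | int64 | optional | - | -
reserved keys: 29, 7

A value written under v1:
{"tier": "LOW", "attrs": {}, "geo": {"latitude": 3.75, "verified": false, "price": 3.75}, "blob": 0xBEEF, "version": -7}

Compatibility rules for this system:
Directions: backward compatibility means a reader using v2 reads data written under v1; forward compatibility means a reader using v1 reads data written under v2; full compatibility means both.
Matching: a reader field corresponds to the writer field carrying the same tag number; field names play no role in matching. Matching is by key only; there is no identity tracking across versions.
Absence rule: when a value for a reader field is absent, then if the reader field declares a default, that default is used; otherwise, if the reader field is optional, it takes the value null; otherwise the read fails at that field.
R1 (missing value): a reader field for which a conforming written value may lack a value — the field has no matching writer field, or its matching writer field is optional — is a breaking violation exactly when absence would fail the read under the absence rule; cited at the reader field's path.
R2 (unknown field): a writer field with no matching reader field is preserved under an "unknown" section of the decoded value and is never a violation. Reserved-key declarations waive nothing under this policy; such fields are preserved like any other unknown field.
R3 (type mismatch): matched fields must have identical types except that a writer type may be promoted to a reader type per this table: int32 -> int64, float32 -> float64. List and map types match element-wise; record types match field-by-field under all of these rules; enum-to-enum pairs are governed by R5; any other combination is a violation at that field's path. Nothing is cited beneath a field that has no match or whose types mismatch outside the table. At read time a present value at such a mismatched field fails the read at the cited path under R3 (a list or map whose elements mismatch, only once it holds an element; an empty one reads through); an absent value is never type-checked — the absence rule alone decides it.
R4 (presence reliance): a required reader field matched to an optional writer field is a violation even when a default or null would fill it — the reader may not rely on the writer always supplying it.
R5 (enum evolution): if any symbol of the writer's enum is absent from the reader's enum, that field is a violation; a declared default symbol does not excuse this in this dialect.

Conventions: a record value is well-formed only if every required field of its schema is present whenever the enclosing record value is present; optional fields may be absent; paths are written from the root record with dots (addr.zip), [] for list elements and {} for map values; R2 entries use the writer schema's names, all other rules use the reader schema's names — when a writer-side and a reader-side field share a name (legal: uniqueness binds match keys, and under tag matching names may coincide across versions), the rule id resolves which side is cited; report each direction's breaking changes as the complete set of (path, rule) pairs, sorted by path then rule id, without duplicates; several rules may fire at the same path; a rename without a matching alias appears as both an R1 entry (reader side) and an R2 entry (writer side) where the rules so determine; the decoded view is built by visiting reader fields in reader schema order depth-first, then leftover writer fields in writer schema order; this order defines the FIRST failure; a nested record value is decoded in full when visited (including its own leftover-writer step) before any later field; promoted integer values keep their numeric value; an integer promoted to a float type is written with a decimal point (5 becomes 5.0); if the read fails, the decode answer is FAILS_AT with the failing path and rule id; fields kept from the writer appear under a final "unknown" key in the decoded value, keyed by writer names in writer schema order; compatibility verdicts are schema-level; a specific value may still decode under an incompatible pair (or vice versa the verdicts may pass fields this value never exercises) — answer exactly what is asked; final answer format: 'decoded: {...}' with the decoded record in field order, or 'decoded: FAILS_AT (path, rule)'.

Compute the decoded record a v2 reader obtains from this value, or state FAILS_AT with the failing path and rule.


each type pair in Event: writer, then reader
decoding the Event value with the v2 reader:
  tier := "LOW"
  attrs := {}
  geo.latitude := 3.75
  geo.verified := false
  geo.price := 0.25 (absent -> default)
  geo.weight := null (absent, optional -> null)
  writer geo.price: kept under "unknown"
  blob := 0xBEEF
  version := -7
  duration := null (absent, optional -> null)
  => decoded: {"tier": "LOW", "attrs": {}, "geo": {"latitude": 3.75, "verified": false, "price": 0.25, "weight": null, "unknown": {"price": 3.75}}, "blob": 0xBEEF, "version": -7, "duration": null}
ruling out the remaining Event differences:
  field weight in record Contact: tag 7 changed to 39 -> no rule fires on it and the decoded Event view is identical with or without it

decoded: {"tier": "LOW", "attrs": {}, "geo": {"latitude": 3.75, "verified": false, "price": 0.25, "weight": null, "unknown": {"price": 3.75}}, "blob": 0xBEEF, "version": -7, "duration": null}


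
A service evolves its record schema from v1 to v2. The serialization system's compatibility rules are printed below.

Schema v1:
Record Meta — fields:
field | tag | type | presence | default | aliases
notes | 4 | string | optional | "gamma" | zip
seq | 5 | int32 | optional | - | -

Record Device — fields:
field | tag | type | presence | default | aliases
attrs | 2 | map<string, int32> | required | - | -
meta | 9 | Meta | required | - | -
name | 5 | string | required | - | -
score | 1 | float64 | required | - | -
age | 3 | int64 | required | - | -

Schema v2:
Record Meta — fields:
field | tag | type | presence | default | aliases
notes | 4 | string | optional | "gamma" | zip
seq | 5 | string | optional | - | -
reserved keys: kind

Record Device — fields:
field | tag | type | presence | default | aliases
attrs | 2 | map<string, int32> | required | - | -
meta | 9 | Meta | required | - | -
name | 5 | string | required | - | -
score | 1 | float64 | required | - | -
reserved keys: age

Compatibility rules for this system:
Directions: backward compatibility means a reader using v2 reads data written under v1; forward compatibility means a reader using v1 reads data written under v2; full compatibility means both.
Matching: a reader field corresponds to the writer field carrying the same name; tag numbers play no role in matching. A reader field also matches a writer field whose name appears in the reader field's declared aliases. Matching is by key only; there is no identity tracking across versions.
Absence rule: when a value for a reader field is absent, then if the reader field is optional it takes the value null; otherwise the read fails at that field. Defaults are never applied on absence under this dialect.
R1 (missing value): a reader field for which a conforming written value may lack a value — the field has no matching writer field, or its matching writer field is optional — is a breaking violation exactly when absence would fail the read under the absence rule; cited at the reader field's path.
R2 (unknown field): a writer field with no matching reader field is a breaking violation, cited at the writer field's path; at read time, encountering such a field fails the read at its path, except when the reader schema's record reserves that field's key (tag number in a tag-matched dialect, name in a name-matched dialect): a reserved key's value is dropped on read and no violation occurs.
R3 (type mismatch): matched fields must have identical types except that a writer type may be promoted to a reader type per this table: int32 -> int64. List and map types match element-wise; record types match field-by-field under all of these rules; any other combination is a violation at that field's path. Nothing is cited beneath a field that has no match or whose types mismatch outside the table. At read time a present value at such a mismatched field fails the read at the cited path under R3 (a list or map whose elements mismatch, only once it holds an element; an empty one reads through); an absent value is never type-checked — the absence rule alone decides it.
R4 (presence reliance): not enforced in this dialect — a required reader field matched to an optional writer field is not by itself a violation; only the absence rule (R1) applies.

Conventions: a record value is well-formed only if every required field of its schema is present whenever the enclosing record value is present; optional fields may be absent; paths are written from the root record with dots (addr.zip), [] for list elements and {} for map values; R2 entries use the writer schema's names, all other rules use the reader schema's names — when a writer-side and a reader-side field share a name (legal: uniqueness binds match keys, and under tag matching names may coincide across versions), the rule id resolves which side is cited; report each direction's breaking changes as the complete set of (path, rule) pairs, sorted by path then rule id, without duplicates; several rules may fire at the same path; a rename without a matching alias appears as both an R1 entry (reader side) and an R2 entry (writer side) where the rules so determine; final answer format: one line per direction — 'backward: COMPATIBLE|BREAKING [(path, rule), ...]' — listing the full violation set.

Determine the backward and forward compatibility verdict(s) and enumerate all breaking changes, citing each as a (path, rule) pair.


backward: BREAKING [(meta.seq, R3)]; forward: BREAKING [(age, R1), (meta.seq, R3)]

the writer's type comes first in each Device pair
backward on Device — v2 reading data written by v1:
  attrs: paired with writer attrs (map<string, int32> -> map<string, int32>; writer required)
  meta: paired with writer meta (Meta -> Meta; writer required)
  name: paired with writer name (string -> string; writer required)
  score: paired with writer score (float64 -> float64; writer required)
  leftover writer field: age
  meta.notes: paired with writer meta.notes (string -> string; writer optional)
  meta.seq: paired with writer meta.seq (int32 -> string; writer optional)
  R3 fires at meta.seq
  => backward: BREAKING (1)
forward on Device — v1 reading data written by v2:
  attrs: paired with writer attrs (map<string, int32> -> map<string, int32>; writer required)
  meta: paired with writer meta (Meta -> Meta; writer required)
  name: paired with writer name (string -> string; writer required)
  score: paired with writer score (float64 -> float64; writer required)
  no writer field matches reader age
  meta.notes: paired with writer meta.notes (string -> string; writer optional)
  meta.seq: paired with writer meta.seq (string -> int32; writer optional)
  R1 fires at age
  R3 fires at meta.seq
  => forward: BREAKING (2)
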